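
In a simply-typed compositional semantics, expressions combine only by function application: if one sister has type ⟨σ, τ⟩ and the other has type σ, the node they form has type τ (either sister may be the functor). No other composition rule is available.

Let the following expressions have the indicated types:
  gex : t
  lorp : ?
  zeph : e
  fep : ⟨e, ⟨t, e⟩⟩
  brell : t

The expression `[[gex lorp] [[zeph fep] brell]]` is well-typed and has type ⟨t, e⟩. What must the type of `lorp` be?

⟨t, ⟨e, ⟨t, e⟩⟩⟩

[[gex lorp] [[zeph fep] brell]] must have type ⟨t, e⟩. The sister [[zeph fep] brell] has type e; that is not a function onto ⟨t, e⟩, so [gex lorp] must be the functor, of type ⟨e, ⟨t, e⟩⟩.
[gex lorp] must have type ⟨e, ⟨t, e⟩⟩. The sister gex has type t; that is not a function onto ⟨e, ⟨t, e⟩⟩, so lorp must be the functor, of type ⟨t, ⟨e, ⟨t, e⟩⟩⟩.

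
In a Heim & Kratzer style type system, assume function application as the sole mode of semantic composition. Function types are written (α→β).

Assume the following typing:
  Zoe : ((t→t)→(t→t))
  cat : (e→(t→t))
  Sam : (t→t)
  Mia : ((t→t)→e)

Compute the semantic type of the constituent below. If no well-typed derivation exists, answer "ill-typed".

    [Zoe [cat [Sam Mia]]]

(t→t)

At [Sam Mia], Mia : ((t→t)→e) takes Sam : (t→t), giving e.
At [cat [Sam Mia]], cat : (e→(t→t)) takes [Sam Mia] : e, giving (t→t).
At [Zoe [cat [Sam Mia]]], Zoe : ((t→t)→(t→t)) takes [cat [Sam Mia]] : (t→t), giving (t→t).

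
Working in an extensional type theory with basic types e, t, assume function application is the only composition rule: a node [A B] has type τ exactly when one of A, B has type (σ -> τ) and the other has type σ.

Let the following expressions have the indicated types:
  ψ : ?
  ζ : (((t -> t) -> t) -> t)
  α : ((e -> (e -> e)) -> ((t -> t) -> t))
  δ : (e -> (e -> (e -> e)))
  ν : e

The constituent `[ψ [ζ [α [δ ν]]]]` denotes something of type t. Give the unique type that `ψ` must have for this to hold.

(t -> t)

[ψ [ζ [α [δ ν]]]] must have type t. The sister [ζ [α [δ ν]]] has type t; that is not a function onto t, so ψ must be the functor, of type (t -> t).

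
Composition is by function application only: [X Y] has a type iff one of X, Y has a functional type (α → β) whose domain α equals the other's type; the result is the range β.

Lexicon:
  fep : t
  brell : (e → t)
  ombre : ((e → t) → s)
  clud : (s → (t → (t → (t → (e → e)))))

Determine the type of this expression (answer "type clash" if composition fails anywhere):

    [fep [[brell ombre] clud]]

[brell ombre] — ombre of type ((e → t) → s) combines with brell of type (e → t): type s.
[[brell ombre] clud] — clud of type (s → (t → (t → (t → (e → e))))) combines with [brell ombre] of type s: type (t → (t → (t → (e → e)))).
[fep [[brell ombre] clud]] — [[brell ombre] clud] of type (t → (t → (t → (e → e)))) combines with fep of type t: type (t → (t → (e → e))).

(t → (t → (e → e)))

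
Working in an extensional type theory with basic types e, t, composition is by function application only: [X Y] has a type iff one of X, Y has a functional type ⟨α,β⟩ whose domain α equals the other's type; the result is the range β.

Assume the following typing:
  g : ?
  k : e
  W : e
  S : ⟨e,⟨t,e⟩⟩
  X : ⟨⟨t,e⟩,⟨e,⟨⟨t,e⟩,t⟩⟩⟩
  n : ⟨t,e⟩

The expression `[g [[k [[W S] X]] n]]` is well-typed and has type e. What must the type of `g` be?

At [g [[k [[W S] X]] n]] (required: e): [[k [[W S] X]] n] is t, which is not a function with range e; hence g is the functor — type ⟨t,e⟩.

⟨t,e⟩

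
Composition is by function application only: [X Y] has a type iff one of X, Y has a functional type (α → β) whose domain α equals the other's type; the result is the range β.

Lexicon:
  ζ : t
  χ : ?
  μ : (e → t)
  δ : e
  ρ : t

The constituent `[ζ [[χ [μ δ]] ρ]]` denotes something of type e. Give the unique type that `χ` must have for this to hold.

[ζ [[χ [μ δ]] ρ]] must have type e. The sister ζ has type t; that is not a function onto e, so [[χ [μ δ]] ρ] must be the functor, of type (t → e).
[[χ [μ δ]] ρ] must have type (t → e). The sister ρ has type t; that is not a function onto (t → e), so [χ [μ δ]] must be the functor, of type (t → (t → e)).
[χ [μ δ]] must have type (t → (t → e)). The sister [μ δ] has type t; that is not a function onto (t → (t → e)), so χ must be the functor, of type (t → (t → (t → e))).

(t → (t → (t → e)))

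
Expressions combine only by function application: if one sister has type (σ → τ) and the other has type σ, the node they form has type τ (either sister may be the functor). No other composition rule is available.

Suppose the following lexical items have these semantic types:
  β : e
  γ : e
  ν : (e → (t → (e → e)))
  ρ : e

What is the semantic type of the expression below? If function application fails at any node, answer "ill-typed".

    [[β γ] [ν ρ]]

[β γ]: e with e — neither is a function whose domain matches the other; composition fails here.

ill-typed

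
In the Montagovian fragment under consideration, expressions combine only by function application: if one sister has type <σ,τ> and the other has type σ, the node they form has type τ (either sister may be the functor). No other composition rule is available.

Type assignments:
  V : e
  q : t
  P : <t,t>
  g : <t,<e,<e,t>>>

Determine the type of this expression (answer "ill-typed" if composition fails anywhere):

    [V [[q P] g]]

[q P]: <t,t> applied to t yields t.
[[q P] g]: <t,<e,<e,t>>> applied to t yields <e,<e,t>>.
[V [[q P] g]]: <e,<e,t>> applied to e yields <e,t>.

<e,t>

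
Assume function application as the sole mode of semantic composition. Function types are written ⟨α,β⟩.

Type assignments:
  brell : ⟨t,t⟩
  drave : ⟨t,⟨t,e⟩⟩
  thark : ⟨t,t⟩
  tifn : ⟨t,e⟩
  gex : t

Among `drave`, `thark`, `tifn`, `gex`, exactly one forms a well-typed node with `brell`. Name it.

gex

drave : ⟨t,⟨t,e⟩⟩ — brell needs t; drave needs t; neither fits.
thark : ⟨t,t⟩ — brell needs t; thark needs t; neither fits.
tifn : ⟨t,e⟩ — brell needs t; tifn needs t; neither fits.
gex — combines: brell : ⟨t,t⟩ takes gex : t as argument, giving t.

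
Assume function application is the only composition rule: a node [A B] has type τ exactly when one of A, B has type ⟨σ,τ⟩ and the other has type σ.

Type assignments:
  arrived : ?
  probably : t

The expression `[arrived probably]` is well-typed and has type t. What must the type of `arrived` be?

⟨t,t⟩

[arrived probably] must have type t. The sister probably has type t; that is not a function onto t, so arrived must be the functor, of type ⟨t,t⟩.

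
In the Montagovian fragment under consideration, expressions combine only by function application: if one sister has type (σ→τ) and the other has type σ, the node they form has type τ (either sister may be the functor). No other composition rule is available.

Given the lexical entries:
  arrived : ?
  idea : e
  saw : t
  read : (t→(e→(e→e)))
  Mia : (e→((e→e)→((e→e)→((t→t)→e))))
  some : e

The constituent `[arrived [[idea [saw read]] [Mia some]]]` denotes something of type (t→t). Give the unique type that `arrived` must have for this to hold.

(((e→e)→((t→t)→e))→(t→t))

At [arrived [[idea [saw read]] [Mia some]]] (required: (t→t)): [[idea [saw read]] [Mia some]] is ((e→e)→((t→t)→e)), which is not a function with range (t→t); hence arrived is the functor — type (((e→e)→((t→t)→e))→(t→t)).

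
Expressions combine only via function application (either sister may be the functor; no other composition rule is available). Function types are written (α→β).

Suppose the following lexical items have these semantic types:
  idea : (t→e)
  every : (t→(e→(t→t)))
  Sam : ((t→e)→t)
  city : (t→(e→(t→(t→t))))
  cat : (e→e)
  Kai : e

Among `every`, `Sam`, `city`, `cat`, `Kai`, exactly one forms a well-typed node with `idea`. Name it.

every : (t→(e→(t→t))) — neither side's domain matches the other.
Sam — combines: Sam : ((t→e)→t) takes idea : (t→e) as argument, giving t.
city : (t→(e→(t→(t→t)))) — neither side's domain matches the other.
cat : (e→e) — neither side's domain matches the other.
Kai : e — neither side's domain matches the other.

Sam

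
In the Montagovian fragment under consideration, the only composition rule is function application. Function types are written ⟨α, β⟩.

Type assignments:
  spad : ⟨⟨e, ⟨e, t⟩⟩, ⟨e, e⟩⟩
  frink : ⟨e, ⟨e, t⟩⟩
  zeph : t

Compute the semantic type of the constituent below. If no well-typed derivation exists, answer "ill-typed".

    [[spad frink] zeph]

[spad frink] — spad of type ⟨⟨e, ⟨e, t⟩⟩, ⟨e, e⟩⟩ combines with frink of type ⟨e, ⟨e, t⟩⟩: type ⟨e, e⟩.
[[spad frink] zeph]: ⟨e, e⟩ with t — neither is a function whose domain matches the other; composition fails here.

ill-typed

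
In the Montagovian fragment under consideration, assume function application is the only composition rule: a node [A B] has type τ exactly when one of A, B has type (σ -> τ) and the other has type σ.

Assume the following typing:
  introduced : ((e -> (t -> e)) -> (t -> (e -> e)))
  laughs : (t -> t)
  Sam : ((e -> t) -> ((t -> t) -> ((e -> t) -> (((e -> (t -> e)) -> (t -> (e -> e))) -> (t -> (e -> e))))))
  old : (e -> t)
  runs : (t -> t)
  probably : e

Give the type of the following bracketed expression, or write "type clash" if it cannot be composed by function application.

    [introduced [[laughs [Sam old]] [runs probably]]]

[Sam old]: Sam is ((e -> t) -> ((t -> t) -> ((e -> t) -> (((e -> (t -> e)) -> (t -> (e -> e))) -> (t -> (e -> e)))))), old is (e -> t); result ((t -> t) -> ((e -> t) -> (((e -> (t -> e)) -> (t -> (e -> e))) -> (t -> (e -> e))))).
[laughs [Sam old]]: [Sam old] is ((t -> t) -> ((e -> t) -> (((e -> (t -> e)) -> (t -> (e -> e))) -> (t -> (e -> e))))), laughs is (t -> t); result ((e -> t) -> (((e -> (t -> e)) -> (t -> (e -> e))) -> (t -> (e -> e)))).
At [runs probably]: neither (t -> t) nor e can take the other as argument; the node is ill-typed.

type clash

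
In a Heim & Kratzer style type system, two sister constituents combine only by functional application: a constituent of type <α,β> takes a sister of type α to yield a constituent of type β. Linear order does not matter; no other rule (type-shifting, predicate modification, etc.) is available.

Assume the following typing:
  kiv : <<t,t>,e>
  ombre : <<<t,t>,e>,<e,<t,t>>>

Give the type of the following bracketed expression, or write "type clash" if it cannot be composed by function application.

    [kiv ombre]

[kiv ombre]: ombre is <<<t,t>,e>,<e,<t,t>>>, kiv is <<t,t>,e>; result <e,<t,t>>.

<e,<t,t>>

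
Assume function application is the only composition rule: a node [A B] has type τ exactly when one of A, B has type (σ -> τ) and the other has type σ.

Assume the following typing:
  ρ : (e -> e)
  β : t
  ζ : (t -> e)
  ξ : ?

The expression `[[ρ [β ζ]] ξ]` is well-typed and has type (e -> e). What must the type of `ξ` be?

[[ρ [β ζ]] ξ] must have type (e -> e). The sister [ρ [β ζ]] has type e; that is not a function onto (e -> e), so ξ must be the functor, of type (e -> (e -> e)).

(e -> (e -> e))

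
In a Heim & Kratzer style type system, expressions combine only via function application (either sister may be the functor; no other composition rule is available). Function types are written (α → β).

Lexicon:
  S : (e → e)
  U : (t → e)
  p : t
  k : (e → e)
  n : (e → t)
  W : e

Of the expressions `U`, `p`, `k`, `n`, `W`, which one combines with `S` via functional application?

W

U : (t → e) — S needs e; U needs t; neither fits.
p : t — S needs e; p needs nothing (atomic); neither fits.
k : (e → e) — S needs e; k needs e; neither fits.
n : (e → t) — S needs e; n needs e; neither fits.
W — combines: S : (e → e) takes W : e as argument, giving e.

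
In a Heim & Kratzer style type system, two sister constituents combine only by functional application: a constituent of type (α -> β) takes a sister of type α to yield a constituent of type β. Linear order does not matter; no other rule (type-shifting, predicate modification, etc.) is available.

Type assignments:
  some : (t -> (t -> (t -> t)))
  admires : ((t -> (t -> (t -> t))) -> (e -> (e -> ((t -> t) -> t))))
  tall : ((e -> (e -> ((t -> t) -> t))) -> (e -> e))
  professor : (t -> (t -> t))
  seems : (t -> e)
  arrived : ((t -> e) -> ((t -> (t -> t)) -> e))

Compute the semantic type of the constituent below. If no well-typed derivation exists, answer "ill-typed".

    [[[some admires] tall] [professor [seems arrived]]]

e

[some admires]: functor admires : ((t -> (t -> (t -> t))) -> (e -> (e -> ((t -> t) -> t)))), argument some : (t -> (t -> (t -> t))); result (e -> (e -> ((t -> t) -> t))).
[[some admires] tall]: functor tall : ((e -> (e -> ((t -> t) -> t))) -> (e -> e)), argument [some admires] : (e -> (e -> ((t -> t) -> t))); result (e -> e).
[seems arrived]: functor arrived : ((t -> e) -> ((t -> (t -> t)) -> e)), argument seems : (t -> e); result ((t -> (t -> t)) -> e).
[professor [seems arrived]]: functor [seems arrived] : ((t -> (t -> t)) -> e), argument professor : (t -> (t -> t)); result e.
[[[some admires] tall] [professor [seems arrived]]]: functor [[some admires] tall] : (e -> e), argument [professor [seems arrived]] : e; result e.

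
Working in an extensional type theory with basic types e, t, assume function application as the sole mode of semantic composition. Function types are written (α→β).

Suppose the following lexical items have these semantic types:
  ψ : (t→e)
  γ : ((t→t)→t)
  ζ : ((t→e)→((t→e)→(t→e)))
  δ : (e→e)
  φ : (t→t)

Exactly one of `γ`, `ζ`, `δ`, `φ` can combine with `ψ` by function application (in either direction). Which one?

γ : ((t→t)→t) — neither side's domain matches the other.
ζ — combines: ζ : ((t→e)→((t→e)→(t→e))) takes ψ : (t→e) as argument, giving ((t→e)→(t→e)).
δ : (e→e) — neither side's domain matches the other.
φ : (t→t) — neither side's domain matches the other.

ζ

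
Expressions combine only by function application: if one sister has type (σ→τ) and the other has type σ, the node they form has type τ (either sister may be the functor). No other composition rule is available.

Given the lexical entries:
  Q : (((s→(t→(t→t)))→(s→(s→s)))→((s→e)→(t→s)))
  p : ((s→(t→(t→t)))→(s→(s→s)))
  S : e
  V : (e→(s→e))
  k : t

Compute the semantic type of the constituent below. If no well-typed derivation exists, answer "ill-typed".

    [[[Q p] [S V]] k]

[Q p]: Q is (((s→(t→(t→t)))→(s→(s→s)))→((s→e)→(t→s))), p is ((s→(t→(t→t)))→(s→(s→s))); result ((s→e)→(t→s)).
[S V]: V is (e→(s→e)), S is e; result (s→e).
[[Q p] [S V]]: [Q p] is ((s→e)→(t→s)), [S V] is (s→e); result (t→s).
[[[Q p] [S V]] k]: [[Q p] [S V]] is (t→s), k is t; result s.

s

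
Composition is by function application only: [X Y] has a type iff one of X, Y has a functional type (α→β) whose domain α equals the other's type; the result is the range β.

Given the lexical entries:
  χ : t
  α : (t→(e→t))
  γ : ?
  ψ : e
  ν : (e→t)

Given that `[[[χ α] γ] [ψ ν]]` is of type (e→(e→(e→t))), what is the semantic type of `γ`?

For [[[χ α] γ] [ψ ν]] to have type (e→(e→(e→t))) with [ψ ν] of type t, [[χ α] γ] must be the function: [[χ α] γ] : (t→(e→(e→(e→t)))).
For [[χ α] γ] to have type (t→(e→(e→(e→t)))) with [χ α] of type (e→t), γ must be the function: γ : ((e→t)→(t→(e→(e→(e→t))))).

((e→t)→(t→(e→(e→(e→t)))))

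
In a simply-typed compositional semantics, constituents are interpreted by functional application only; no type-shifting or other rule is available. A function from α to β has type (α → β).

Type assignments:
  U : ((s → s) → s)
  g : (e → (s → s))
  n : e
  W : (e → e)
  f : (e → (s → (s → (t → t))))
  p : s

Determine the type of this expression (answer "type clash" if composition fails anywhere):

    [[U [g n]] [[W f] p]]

type clash

[g n]: (e → (s → s)) applied to e yields (s → s).
[U [g n]]: ((s → s) → s) applied to (s → s) yields s.
[W f]: (e → e) and (e → (s → (s → (t → t)))) cannot combine by function application — type clash.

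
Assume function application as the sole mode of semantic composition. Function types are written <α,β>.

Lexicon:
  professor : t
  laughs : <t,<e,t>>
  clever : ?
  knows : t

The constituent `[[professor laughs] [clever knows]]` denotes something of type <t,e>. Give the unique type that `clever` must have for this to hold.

<t,<<e,t>,<t,e>>>

[[professor laughs] [clever knows]] is required to be <t,e>. [professor laughs] : <e,t> cannot yield <t,e> as functor, so [clever knows] : <<e,t>,<t,e>>.
[clever knows] is required to be <<e,t>,<t,e>>. knows : t cannot yield <<e,t>,<t,e>> as functor, so clever : <t,<<e,t>,<t,e>>>.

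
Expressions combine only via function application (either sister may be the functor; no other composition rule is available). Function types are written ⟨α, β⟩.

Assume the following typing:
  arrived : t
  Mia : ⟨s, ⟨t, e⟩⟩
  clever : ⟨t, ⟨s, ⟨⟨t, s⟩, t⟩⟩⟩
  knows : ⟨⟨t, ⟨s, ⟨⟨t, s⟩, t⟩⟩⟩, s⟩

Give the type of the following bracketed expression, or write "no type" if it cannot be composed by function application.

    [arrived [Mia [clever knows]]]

e

[clever knows]: knows is ⟨⟨t, ⟨s, ⟨⟨t, s⟩, t⟩⟩⟩, s⟩, clever is ⟨t, ⟨s, ⟨⟨t, s⟩, t⟩⟩⟩; result s.
[Mia [clever knows]]: Mia is ⟨s, ⟨t, e⟩⟩, [clever knows] is s; result ⟨t, e⟩.
[arrived [Mia [clever knows]]]: [Mia [clever knows]] is ⟨t, e⟩, arrived is t; result e.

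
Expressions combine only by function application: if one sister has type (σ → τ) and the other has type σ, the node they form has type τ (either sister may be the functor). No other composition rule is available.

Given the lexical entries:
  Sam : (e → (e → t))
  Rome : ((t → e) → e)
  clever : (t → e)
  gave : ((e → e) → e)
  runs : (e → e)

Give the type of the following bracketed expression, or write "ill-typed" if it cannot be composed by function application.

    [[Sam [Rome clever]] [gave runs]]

[Rome clever]: ((t → e) → e) applied to (t → e) yields e.
[Sam [Rome clever]]: (e → (e → t)) applied to e yields (e → t).
[gave runs]: ((e → e) → e) applied to (e → e) yields e.
[[Sam [Rome clever]] [gave runs]]: (e → t) applied to e yields t.

t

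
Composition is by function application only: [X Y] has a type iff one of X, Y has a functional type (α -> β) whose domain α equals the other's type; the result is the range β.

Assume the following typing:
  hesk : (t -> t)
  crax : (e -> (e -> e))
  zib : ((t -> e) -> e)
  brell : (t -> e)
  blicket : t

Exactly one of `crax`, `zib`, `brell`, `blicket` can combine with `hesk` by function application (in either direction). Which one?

blicket

crax : (e -> (e -> e)) — no; hesk wants t, and crax wants e.
zib : ((t -> e) -> e) — no; hesk wants t, and zib wants (t -> e).
brell : (t -> e) — no; hesk wants t, and brell wants t.
blicket — combines: hesk : (t -> t) takes blicket : t as argument, giving t.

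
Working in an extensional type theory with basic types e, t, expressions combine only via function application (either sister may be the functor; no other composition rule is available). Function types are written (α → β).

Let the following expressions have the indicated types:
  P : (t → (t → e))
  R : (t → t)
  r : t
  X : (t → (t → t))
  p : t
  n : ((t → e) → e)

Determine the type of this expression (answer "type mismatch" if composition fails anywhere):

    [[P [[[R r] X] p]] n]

At [R r], R : (t → t) takes r : t, giving t.
At [[R r] X], X : (t → (t → t)) takes [R r] : t, giving (t → t).
At [[[R r] X] p], [[R r] X] : (t → t) takes p : t, giving t.
At [P [[[R r] X] p]], P : (t → (t → e)) takes [[[R r] X] p] : t, giving (t → e).
At [[P [[[R r] X] p]] n], n : ((t → e) → e) takes [P [[[R r] X] p]] : (t → e), giving e.

e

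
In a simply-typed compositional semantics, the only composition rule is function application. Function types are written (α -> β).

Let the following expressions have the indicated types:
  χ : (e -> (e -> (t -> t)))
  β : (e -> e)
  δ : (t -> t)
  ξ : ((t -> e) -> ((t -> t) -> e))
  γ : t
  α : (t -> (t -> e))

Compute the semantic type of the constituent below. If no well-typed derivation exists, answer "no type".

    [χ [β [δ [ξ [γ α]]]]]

At [γ α], α : (t -> (t -> e)) takes γ : t, giving (t -> e).
At [ξ [γ α]], ξ : ((t -> e) -> ((t -> t) -> e)) takes [γ α] : (t -> e), giving ((t -> t) -> e).
At [δ [ξ [γ α]]], [ξ [γ α]] : ((t -> t) -> e) takes δ : (t -> t), giving e.
At [β [δ [ξ [γ α]]]], β : (e -> e) takes [δ [ξ [γ α]]] : e, giving e.
At [χ [β [δ [ξ [γ α]]]]], χ : (e -> (e -> (t -> t))) takes [β [δ [ξ [γ α]]]] : e, giving (e -> (t -> t)).

(e -> (t -> t))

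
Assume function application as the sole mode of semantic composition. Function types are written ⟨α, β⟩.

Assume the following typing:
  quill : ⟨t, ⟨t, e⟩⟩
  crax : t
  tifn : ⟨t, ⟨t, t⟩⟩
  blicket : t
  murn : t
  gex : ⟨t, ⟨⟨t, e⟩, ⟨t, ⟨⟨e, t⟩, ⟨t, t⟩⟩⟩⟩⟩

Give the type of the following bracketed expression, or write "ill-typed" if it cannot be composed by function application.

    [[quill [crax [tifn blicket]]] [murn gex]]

[tifn blicket]: tifn is ⟨t, ⟨t, t⟩⟩, blicket is t; result ⟨t, t⟩.
[crax [tifn blicket]]: [tifn blicket] is ⟨t, t⟩, crax is t; result t.
[quill [crax [tifn blicket]]]: quill is ⟨t, ⟨t, e⟩⟩, [crax [tifn blicket]] is t; result ⟨t, e⟩.
[murn gex]: gex is ⟨t, ⟨⟨t, e⟩, ⟨t, ⟨⟨e, t⟩, ⟨t, t⟩⟩⟩⟩⟩, murn is t; result ⟨⟨t, e⟩, ⟨t, ⟨⟨e, t⟩, ⟨t, t⟩⟩⟩⟩.
[[quill [crax [tifn blicket]]] [murn gex]]: [murn gex] is ⟨⟨t, e⟩, ⟨t, ⟨⟨e, t⟩, ⟨t, t⟩⟩⟩⟩, [quill [crax [tifn blicket]]] is ⟨t, e⟩; result ⟨t, ⟨⟨e, t⟩, ⟨t, t⟩⟩⟩.

⟨t, ⟨⟨e, t⟩, ⟨t, t⟩⟩⟩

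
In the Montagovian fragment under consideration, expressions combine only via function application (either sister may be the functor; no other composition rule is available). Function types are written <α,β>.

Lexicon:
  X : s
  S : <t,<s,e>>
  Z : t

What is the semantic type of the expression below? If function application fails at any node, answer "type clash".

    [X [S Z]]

At [S Z], S : <t,<s,e>> takes Z : t, giving <s,e>.
At [X [S Z]], [S Z] : <s,e> takes X : s, giving e.

e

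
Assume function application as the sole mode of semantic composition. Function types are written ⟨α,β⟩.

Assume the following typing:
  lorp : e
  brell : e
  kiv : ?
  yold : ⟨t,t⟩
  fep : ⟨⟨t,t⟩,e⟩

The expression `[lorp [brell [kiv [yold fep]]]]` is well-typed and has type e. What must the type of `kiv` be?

⟨e,⟨e,⟨e,e⟩⟩⟩

At [lorp [brell [kiv [yold fep]]]] (required: e): lorp is e, which is not a function with range e; hence [brell [kiv [yold fep]]] is the functor — type ⟨e,e⟩.
At [brell [kiv [yold fep]]] (required: ⟨e,e⟩): brell is e, which is not a function with range ⟨e,e⟩; hence [kiv [yold fep]] is the functor — type ⟨e,⟨e,e⟩⟩.
At [kiv [yold fep]] (required: ⟨e,⟨e,e⟩⟩): [yold fep] is e, which is not a function with range ⟨e,⟨e,e⟩⟩; hence kiv is the functor — type ⟨e,⟨e,⟨e,e⟩⟩⟩.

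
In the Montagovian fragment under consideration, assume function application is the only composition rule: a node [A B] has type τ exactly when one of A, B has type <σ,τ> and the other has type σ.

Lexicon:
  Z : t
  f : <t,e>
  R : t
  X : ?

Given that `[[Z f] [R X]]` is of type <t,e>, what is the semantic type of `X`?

[[Z f] [R X]] is required to be <t,e>. [Z f] : e cannot yield <t,e> as functor, so [R X] : <e,<t,e>>.
[R X] is required to be <e,<t,e>>. R : t cannot yield <e,<t,e>> as functor, so X : <t,<e,<t,e>>>.

<t,<e,<t,e>>>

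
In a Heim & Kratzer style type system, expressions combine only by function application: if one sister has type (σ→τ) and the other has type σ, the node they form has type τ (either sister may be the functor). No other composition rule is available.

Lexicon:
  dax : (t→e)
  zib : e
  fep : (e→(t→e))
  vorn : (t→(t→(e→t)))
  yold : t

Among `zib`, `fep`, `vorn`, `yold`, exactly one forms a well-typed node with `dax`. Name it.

zib : e — neither side's domain matches the other.
fep : (e→(t→e)) — neither side's domain matches the other.
vorn : (t→(t→(e→t))) — neither side's domain matches the other.
yold — combines: dax : (t→e) takes yold : t as argument, giving e.

yold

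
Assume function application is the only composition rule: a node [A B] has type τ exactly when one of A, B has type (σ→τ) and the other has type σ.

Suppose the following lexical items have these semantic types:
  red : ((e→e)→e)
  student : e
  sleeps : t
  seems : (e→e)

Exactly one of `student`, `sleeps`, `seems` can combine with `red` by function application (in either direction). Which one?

student : e — neither side's domain matches the other.
sleeps : t — neither side's domain matches the other.
seems — combines: red : ((e→e)→e) takes seems : (e→e) as argument, giving e.

seems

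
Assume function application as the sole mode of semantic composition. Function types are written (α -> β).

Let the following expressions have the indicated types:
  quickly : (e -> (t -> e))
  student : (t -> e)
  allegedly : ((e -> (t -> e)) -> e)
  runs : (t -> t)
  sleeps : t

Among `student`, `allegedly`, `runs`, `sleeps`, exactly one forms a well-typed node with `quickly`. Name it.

allegedly

student : (t -> e) — no; quickly wants e, and student wants t.
allegedly — combines: allegedly : ((e -> (t -> e)) -> e) takes quickly : (e -> (t -> e)) as argument, giving e.
runs : (t -> t) — no; quickly wants e, and runs wants t.
sleeps : t — no; quickly wants e, and sleeps wants nothing (atomic).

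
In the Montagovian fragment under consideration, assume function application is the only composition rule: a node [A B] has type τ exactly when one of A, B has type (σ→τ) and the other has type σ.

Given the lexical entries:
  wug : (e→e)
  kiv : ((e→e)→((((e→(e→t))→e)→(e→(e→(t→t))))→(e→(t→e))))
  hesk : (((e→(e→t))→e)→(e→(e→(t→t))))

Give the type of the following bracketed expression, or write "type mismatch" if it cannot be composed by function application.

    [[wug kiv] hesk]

(e→(t→e))

At [wug kiv], kiv : ((e→e)→((((e→(e→t))→e)→(e→(e→(t→t))))→(e→(t→e)))) takes wug : (e→e), giving ((((e→(e→t))→e)→(e→(e→(t→t))))→(e→(t→e))).
At [[wug kiv] hesk], [wug kiv] : ((((e→(e→t))→e)→(e→(e→(t→t))))→(e→(t→e))) takes hesk : (((e→(e→t))→e)→(e→(e→(t→t)))), giving (e→(t→e)).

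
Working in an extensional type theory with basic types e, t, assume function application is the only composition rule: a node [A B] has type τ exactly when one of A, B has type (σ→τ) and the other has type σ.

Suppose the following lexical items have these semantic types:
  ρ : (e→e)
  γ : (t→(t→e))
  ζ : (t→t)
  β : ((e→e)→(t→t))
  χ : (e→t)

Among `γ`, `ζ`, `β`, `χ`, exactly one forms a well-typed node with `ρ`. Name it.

γ : (t→(t→e)) — does not combine with ρ.
ζ : (t→t) — does not combine with ρ.
β — combines: β : ((e→e)→(t→t)) takes ρ : (e→e) as argument, giving (t→t).
χ : (e→t) — does not combine with ρ.

β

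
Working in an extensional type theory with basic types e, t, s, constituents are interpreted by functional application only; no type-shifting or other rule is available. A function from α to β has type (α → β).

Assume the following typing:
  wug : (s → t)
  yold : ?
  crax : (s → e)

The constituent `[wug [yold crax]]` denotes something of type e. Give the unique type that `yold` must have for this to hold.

((s → e) → ((s → t) → e))

At [wug [yold crax]] (required: e): wug is (s → t), which is not a function with range e; hence [yold crax] is the functor — type ((s → t) → e).
At [yold crax] (required: ((s → t) → e)): crax is (s → e), which is not a function with range ((s → t) → e); hence yold is the functor — type ((s → e) → ((s → t) → e)).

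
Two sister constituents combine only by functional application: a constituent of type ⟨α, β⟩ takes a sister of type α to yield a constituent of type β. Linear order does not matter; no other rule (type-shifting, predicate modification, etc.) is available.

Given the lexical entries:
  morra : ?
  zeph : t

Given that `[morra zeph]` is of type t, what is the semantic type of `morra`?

⟨t, t⟩

At [morra zeph] (required: t): zeph is t, which is not a function with range t; hence morra is the functor — type ⟨t, t⟩.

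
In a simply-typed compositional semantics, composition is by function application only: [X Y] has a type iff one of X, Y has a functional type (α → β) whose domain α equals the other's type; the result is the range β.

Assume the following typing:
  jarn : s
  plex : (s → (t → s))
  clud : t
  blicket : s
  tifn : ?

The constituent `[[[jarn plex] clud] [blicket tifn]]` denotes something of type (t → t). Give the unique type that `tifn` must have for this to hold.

For [[[jarn plex] clud] [blicket tifn]] to have type (t → t) with [[jarn plex] clud] of type s, [blicket tifn] must be the function: [blicket tifn] : (s → (t → t)).
For [blicket tifn] to have type (s → (t → t)) with blicket of type s, tifn must be the function: tifn : (s → (s → (t → t))).

(s → (s → (t → t)))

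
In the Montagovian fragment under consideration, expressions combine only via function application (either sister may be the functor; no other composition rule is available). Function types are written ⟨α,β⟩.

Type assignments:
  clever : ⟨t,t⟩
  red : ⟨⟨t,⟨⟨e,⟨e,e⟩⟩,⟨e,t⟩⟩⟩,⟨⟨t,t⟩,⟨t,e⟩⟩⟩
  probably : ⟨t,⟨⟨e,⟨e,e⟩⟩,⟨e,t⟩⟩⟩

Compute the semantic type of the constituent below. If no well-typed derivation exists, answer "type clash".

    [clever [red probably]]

[red probably]: red is ⟨⟨t,⟨⟨e,⟨e,e⟩⟩,⟨e,t⟩⟩⟩,⟨⟨t,t⟩,⟨t,e⟩⟩⟩, probably is ⟨t,⟨⟨e,⟨e,e⟩⟩,⟨e,t⟩⟩⟩; result ⟨⟨t,t⟩,⟨t,e⟩⟩.
[clever [red probably]]: [red probably] is ⟨⟨t,t⟩,⟨t,e⟩⟩, clever is ⟨t,t⟩; result ⟨t,e⟩.

⟨t,e⟩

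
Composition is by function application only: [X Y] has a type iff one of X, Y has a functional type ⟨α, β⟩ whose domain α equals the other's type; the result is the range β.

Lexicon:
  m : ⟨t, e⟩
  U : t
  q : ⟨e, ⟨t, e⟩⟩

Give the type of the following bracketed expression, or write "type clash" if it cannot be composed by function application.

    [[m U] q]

[m U]: ⟨t, e⟩ applied to t yields e.
[[m U] q]: ⟨e, ⟨t, e⟩⟩ applied to e yields ⟨t, e⟩.

⟨t, e⟩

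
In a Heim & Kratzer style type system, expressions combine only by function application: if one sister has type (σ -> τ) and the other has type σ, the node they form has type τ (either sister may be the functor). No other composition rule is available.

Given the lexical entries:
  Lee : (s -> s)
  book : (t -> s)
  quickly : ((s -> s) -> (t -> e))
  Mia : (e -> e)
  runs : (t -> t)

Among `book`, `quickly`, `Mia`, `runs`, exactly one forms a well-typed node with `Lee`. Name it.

book : (t -> s) — neither side's domain matches the other.
quickly — combines: quickly : ((s -> s) -> (t -> e)) takes Lee : (s -> s) as argument, giving (t -> e).
Mia : (e -> e) — neither side's domain matches the other.
runs : (t -> t) — neither side's domain matches the other.

quickly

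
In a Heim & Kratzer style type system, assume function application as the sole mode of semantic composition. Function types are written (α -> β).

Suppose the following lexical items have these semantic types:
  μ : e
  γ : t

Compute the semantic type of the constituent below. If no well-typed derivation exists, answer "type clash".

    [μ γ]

[μ γ]: e with t — neither is a function whose domain matches the other; composition fails here.

type clash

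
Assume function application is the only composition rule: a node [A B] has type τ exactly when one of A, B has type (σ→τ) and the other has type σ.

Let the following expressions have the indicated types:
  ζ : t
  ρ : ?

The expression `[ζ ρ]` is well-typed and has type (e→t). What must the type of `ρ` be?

[ζ ρ] must have type (e→t). The sister ζ has type t; that is not a function onto (e→t), so ρ must be the functor, of type (t→(e→t)).

(t→(e→t))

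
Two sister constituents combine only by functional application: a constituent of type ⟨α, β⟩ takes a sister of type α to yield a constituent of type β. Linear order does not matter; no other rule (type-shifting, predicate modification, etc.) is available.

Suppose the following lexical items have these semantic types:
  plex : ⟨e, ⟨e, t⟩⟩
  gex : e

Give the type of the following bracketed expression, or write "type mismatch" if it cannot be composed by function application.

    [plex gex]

⟨e, t⟩

[plex gex]: ⟨e, ⟨e, t⟩⟩ applied to e yields ⟨e, t⟩.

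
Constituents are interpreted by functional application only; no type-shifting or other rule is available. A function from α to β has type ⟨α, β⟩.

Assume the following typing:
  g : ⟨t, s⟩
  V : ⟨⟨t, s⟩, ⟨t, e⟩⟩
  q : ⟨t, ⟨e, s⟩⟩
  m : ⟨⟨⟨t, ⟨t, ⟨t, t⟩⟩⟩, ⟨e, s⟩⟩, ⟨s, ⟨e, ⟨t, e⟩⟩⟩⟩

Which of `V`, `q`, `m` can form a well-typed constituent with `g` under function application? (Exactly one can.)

V — combines: V : ⟨⟨t, s⟩, ⟨t, e⟩⟩ takes g : ⟨t, s⟩ as argument, giving ⟨t, e⟩.
q : ⟨t, ⟨e, s⟩⟩ — neither side's domain matches the other.
m : ⟨⟨⟨t, ⟨t, ⟨t, t⟩⟩⟩, ⟨e, s⟩⟩, ⟨s, ⟨e, ⟨t, e⟩⟩⟩⟩ — neither side's domain matches the other.

V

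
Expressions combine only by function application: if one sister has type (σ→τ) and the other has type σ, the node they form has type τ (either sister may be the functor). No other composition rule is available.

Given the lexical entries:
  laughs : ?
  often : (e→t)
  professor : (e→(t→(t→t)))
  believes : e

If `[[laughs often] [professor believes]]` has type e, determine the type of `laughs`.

((e→t)→((t→(t→t))→e))

[[laughs often] [professor believes]] is required to be e. [professor believes] : (t→(t→t)) cannot yield e as functor, so [laughs often] : ((t→(t→t))→e).
[laughs often] is required to be ((t→(t→t))→e). often : (e→t) cannot yield ((t→(t→t))→e) as functor, so laughs : ((e→t)→((t→(t→t))→e)).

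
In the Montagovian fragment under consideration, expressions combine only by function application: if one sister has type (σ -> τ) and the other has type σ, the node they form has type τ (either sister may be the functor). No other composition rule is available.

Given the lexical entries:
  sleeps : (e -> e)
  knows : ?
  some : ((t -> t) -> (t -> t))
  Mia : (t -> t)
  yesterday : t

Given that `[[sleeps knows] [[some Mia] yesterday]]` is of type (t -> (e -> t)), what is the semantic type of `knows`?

((e -> e) -> (t -> (t -> (e -> t))))

For [[sleeps knows] [[some Mia] yesterday]] to have type (t -> (e -> t)) with [[some Mia] yesterday] of type t, [sleeps knows] must be the function: [sleeps knows] : (t -> (t -> (e -> t))).
For [sleeps knows] to have type (t -> (t -> (e -> t))) with sleeps of type (e -> e), knows must be the function: knows : ((e -> e) -> (t -> (t -> (e -> t)))).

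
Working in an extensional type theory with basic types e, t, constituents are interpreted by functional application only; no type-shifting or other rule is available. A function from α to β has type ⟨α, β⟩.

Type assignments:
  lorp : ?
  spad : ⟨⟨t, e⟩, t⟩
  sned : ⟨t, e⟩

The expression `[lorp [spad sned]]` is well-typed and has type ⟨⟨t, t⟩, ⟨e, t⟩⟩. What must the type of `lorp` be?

[lorp [spad sned]] is required to be ⟨⟨t, t⟩, ⟨e, t⟩⟩. [spad sned] : t cannot yield ⟨⟨t, t⟩, ⟨e, t⟩⟩ as functor, so lorp : ⟨t, ⟨⟨t, t⟩, ⟨e, t⟩⟩⟩.

⟨t, ⟨⟨t, t⟩, ⟨e, t⟩⟩⟩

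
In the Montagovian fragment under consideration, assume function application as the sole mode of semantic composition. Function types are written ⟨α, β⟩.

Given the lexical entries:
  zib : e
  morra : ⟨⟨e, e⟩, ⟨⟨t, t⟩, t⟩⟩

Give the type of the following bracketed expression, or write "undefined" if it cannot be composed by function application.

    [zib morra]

undefined

At [zib morra]: neither e nor ⟨⟨e, e⟩, ⟨⟨t, t⟩, t⟩⟩ can take the other as argument; the node is ill-typed.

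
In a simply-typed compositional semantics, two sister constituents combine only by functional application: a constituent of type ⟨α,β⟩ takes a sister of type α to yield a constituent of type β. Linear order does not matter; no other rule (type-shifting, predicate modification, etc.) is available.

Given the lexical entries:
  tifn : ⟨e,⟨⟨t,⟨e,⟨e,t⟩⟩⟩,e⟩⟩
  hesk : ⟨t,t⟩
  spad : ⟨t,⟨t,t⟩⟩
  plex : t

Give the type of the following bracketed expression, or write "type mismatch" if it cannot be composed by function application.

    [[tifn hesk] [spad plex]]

At [tifn hesk]: neither ⟨e,⟨⟨t,⟨e,⟨e,t⟩⟩⟩,e⟩⟩ nor ⟨t,t⟩ can take the other as argument; the node is ill-typed.

type mismatch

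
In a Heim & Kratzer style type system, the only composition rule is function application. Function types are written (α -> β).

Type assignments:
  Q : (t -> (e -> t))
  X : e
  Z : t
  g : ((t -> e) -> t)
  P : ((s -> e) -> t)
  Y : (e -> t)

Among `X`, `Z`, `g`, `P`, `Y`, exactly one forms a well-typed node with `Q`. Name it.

X : e — no; Q wants t, and X wants nothing (atomic).
Z — combines: Q : (t -> (e -> t)) takes Z : t as argument, giving (e -> t).
g : ((t -> e) -> t) — no; Q wants t, and g wants (t -> e).
P : ((s -> e) -> t) — no; Q wants t, and P wants (s -> e).
Y : (e -> t) — no; Q wants t, and Y wants e.

Z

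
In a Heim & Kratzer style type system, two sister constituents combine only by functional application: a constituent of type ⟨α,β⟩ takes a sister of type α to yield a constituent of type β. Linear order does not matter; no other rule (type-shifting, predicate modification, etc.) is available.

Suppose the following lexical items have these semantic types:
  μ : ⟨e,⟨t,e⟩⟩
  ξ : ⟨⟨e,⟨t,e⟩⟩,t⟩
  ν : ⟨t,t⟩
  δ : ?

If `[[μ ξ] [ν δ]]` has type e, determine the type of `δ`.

At [[μ ξ] [ν δ]] (required: e): [μ ξ] is t, which is not a function with range e; hence [ν δ] is the functor — type ⟨t,e⟩.
At [ν δ] (required: ⟨t,e⟩): ν is ⟨t,t⟩, which is not a function with range ⟨t,e⟩; hence δ is the functor — type ⟨⟨t,t⟩,⟨t,e⟩⟩.

⟨⟨t,t⟩,⟨t,e⟩⟩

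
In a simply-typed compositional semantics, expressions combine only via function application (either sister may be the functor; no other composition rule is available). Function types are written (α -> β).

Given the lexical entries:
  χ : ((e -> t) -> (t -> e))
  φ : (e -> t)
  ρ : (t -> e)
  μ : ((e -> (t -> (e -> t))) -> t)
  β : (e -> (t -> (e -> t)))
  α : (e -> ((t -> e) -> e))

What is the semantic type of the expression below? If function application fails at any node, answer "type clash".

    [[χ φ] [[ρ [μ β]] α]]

e

[χ φ]: χ is ((e -> t) -> (t -> e)), φ is (e -> t); result (t -> e).
[μ β]: μ is ((e -> (t -> (e -> t))) -> t), β is (e -> (t -> (e -> t))); result t.
[ρ [μ β]]: ρ is (t -> e), [μ β] is t; result e.
[[ρ [μ β]] α]: α is (e -> ((t -> e) -> e)), [ρ [μ β]] is e; result ((t -> e) -> e).
[[χ φ] [[ρ [μ β]] α]]: [[ρ [μ β]] α] is ((t -> e) -> e), [χ φ] is (t -> e); result e.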